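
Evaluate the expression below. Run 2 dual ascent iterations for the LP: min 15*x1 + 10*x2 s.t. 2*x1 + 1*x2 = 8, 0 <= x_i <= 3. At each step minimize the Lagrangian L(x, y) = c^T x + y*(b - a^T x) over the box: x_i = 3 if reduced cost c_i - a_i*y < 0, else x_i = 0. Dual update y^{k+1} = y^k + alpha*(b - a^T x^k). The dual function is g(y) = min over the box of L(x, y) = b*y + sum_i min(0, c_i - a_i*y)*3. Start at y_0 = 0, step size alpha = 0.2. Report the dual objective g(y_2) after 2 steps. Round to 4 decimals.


Dual ascent for LP: min 15*x1 + 10*x2, 2*x1 + 1*x2 = 8, 0 <= x_i <= 3
Step 1: y^k = 0.0, reduced costs: (15.0, 10.0)
  x^k = (0.0, 0.0), subgradient = b - a^T x = 8.0
  y^{k+1} = 0.0 + 0.2*8.0 = 1.6
Step 2: y^k = 1.6, reduced costs: (11.8, 8.4)
  x^k = (0.0, 0.0), subgradient = b - a^T x = 8.0
  y^{k+1} = 1.6 + 0.2*8.0 = 3.2
Dual objective at y_2 = 3.2: reduced costs (8.6, 6.8), box minimizer x = (0.0, 0.0)
g(y_2) = b*y + (c1 - a1*y)*x1 + (c2 - a2*y)*x2 = 8*3.2 + 8.6*0.0 + 6.8*0.0 = 25.6 + 0.0 + 0.0 = 25.6


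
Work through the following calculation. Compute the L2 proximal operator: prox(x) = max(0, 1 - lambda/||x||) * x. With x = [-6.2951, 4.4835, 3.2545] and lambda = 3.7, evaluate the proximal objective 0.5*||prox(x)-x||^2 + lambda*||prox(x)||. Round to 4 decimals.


Step 1: Compute ||x||.
||x|| = 8.3858
Step 2: Compute scaling factor.
scale = max(0, 1 - 3.7/8.3858) = 0.5588
Step 3: prox(x) = [-3.5176, 2.5053, 1.8185]
||prox(x)|| = 4.6858
Step 4: Proximal objective.
0.5*||prox-x||^2 = 6.845
lambda*||prox|| = 17.3375
Total = 24.1825


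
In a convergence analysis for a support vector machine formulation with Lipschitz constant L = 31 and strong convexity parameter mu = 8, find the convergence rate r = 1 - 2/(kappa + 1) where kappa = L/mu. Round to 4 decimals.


Step 1: Compute the condition number.
kappa = L/mu = 31/8 = 3.875
Step 2: Compute the convergence rate.
r = 1 - 2/(kappa + 1) = 1 - 2*mu/(L + mu) = (L - mu)/(L + mu) = 23/39 = 0.5897


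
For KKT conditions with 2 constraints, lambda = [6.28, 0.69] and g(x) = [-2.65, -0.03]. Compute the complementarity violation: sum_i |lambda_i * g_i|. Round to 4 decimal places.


KKT complementary slackness check:
lambda_1 * g_1 = 6.28 * -2.65 = -16.642
lambda_2 * g_2 = 0.69 * -0.03 = -0.0207
Total violation = 16.642 + 0.0207 = 16.6627


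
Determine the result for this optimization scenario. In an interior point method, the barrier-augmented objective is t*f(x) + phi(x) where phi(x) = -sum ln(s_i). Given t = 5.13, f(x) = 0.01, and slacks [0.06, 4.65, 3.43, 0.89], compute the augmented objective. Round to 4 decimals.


Step 1: Compute log-barrier.
ln values: [-2.8134, 1.5369, 1.2326, -0.1165]
phi = -(-2.8134 + 1.5369 + 1.2326 - 0.1165) = 0.1605
Step 2: Compute augmented objective.
t*f(x) = 5.13*0.01 = 0.0513
Total = 0.0513 + 0.1605 = 0.2118


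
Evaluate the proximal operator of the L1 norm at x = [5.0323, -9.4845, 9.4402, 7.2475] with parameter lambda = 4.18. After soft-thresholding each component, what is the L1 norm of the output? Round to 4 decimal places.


Soft-thresholding with lambda = 4.18:
prox(5.0323) = sign(5.0323)*max(|5.0323| - 4.18, 0) = 0.8523
prox(-9.4845) = sign(-9.4845)*max(|-9.4845| - 4.18, 0) = -5.3045
prox(9.4402) = sign(9.4402)*max(|9.4402| - 4.18, 0) = 5.2602
prox(7.2475) = sign(7.2475)*max(|7.2475| - 4.18, 0) = 3.0675
prox(x) = [0.8523, -5.3045, 5.2602, 3.0675]
||prox(x)||_1 = 0.8523 + 5.3045 + 5.2602 + 3.0675 = 14.4845


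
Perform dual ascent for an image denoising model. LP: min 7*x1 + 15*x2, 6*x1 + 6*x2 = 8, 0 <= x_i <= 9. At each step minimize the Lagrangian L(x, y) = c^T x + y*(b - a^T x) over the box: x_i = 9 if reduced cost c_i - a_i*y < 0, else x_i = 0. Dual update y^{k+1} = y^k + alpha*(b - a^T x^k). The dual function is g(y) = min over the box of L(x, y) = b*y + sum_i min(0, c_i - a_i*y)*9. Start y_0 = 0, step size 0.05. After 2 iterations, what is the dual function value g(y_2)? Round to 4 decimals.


Dual ascent for LP: min 7*x1 + 15*x2, 6*x1 + 6*x2 = 8, 0 <= x_i <= 9
Step 1: y^k = 0.0, reduced costs: (7.0, 15.0)
  x^k = (0.0, 0.0), subgradient = b - a^T x = 8.0
  y^{k+1} = 0.0 + 0.05*8.0 = 0.4
Step 2: y^k = 0.4, reduced costs: (4.6, 12.6)
  x^k = (0.0, 0.0), subgradient = b - a^T x = 8.0
  y^{k+1} = 0.4 + 0.05*8.0 = 0.8
Dual objective at y_2 = 0.8: reduced costs (2.2, 10.2), box minimizer x = (0.0, 0.0)
g(y_2) = b*y + (c1 - a1*y)*x1 + (c2 - a2*y)*x2 = 8*0.8 + 2.2*0.0 + 10.2*0.0 = 6.4 + 0.0 + 0.0 = 6.4


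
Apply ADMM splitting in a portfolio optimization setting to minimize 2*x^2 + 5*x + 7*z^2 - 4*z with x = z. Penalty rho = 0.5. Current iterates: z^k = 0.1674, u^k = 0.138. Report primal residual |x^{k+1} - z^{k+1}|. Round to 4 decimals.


ADMM iteration with rho = 0.5, z^k = 0.1674, u^k = 0.138
Step 1: x-update.
Minimize 2*x^2 + 5*x + (0.5/2)*(x - 0.1674 + 0.138)^2
FOC: (2*2 + 0.5)*x = -5 + 0.5*(0.1674 - 0.138)
x^{k+1} = -1.1078
Step 2: z-update.
Minimize 7*z^2 - 4*z + (0.5/2)*(-1.1078 - z + 0.138)^2
FOC: (2*7 + 0.5)*z = 4 + 0.5*(-1.1078 + 0.138)
z^{k+1} = 0.2424
Step 3: u-update.
u^{k+1} = 0.138 - 1.1078 - 0.2424 = -1.2123
Step 4: Primal residual = |-1.1078 - 0.2424| = 1.3503


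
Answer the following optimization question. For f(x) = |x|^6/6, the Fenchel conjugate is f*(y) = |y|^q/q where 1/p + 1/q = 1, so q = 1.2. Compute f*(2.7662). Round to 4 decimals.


The conjugate exponent q satisfies 1/p + 1/q = 1.
p = 6, so q = 6/(6 - 1) = 1.2
|y|^q = 2.7662^1.2 = 3.3905
f*(2.7662) = 3.3905 / 1.2 = 2.8254


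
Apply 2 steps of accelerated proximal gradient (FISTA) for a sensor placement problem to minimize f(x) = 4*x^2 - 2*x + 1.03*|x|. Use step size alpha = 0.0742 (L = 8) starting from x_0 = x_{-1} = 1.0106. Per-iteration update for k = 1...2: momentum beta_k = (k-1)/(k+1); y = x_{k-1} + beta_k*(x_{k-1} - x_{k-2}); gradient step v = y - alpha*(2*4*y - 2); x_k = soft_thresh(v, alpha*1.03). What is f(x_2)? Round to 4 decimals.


FISTA on f(x) = 4*x^2 - 2*x + 1.03*|x|
L = 8, alpha = 0.0742
Iteration 1: beta = 0.0, y = 1.0106 + 0.0*(1.0106 - 1.0106) = 1.0106
  grad(y) = 6.0848, v = y - alpha*grad = 0.5591
  prox(v) = soft_thresh(0.5591, 0.0764) = 0.4827
Iteration 2: beta = 0.3333, y = 0.4827 + 0.3333*(0.4827 - 1.0106) = 0.3067
  grad(y) = 0.4537, v = y - alpha*grad = 0.273
  prox(v) = soft_thresh(0.273, 0.0764) = 0.1966
f(x_2) = 4*0.1966^2 - 2*0.1966 + 1.03*|0.1966| = -0.0361


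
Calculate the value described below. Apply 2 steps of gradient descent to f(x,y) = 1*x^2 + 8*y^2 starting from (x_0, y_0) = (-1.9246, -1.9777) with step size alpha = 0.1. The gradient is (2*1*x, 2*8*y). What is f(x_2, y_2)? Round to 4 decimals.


Gradient descent on f(x,y) = 1*x^2 + 8*y^2.
Starting point: (-1.9246, -1.9777), alpha = 0.1
Step 1: grad_x = 2*1*-1.9246 = -3.8492, grad_y = 2*8*-1.9777 = -31.6432
  x_1 = -1.9246 - 0.1*-3.8492 = -1.5397
  y_1 = -1.9777 - 0.1*-31.6432 = 1.1866
Step 2: grad_x = 2*1*-1.5397 = -3.0794, grad_y = 2*8*1.1866 = 18.9859
  x_2 = -1.5397 - 0.1*-3.0794 = -1.2317
  y_2 = 1.1866 - 0.1*18.9859 = -0.712
f(-1.2317, -0.712) = 1*(-1.2317)^2 + 8*(-0.712)^2 = 5.5724


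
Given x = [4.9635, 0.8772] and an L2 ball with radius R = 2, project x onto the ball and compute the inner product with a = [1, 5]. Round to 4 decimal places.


Step 1: Compute ||x|| (intermediates to 6 decimals).
||x|| = sqrt(4.9635^2 + 0.8772^2) = 5.040418
Step 2: Project.
Since ||x|| > R, scale = R/||x|| = 2/5.040418 = 0.396792, proj(x) = scale * x
proj(x) = [1.969477, 0.348066]
Step 3: Dot product.
a^T * proj(x) = 1*1.969477 + 5*0.348066 = 3.7098


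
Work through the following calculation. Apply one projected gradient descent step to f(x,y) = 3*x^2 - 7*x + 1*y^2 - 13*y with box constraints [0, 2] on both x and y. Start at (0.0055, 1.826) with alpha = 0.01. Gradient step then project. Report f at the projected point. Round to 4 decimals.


Step 1: Compute gradient at (0.0055, 1.826).
grad_x = 2*3*0.0055 - 7 = -6.967
grad_y = 2*1*1.826 - 13 = -9.348
Step 2: Gradient step.
x_raw = 0.0055 - 0.01*-6.967 = 0.0752
y_raw = 1.826 - 0.01*-9.348 = 1.9195
Step 3: Project onto [0, 2].
x_proj = clip(0.0752) = 0.0752
y_proj = clip(1.9195) = 1.9195
Step 4: Evaluate f.
f(0.0752, 1.9195) = -21.7781


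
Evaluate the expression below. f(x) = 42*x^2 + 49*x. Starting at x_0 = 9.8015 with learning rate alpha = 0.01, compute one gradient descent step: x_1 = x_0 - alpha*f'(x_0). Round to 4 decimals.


We compute the gradient at x_0 and apply the update.
f'(x) = 84*x + 49
f'(9.8015) = 84*9.8015 + 49 = 872.326
x_1 = 9.8015 - 0.01*872.326 = 1.0782


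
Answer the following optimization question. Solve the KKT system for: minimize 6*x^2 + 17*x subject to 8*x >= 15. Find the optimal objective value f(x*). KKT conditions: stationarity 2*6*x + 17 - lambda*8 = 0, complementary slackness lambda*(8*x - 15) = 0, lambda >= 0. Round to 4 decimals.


Step 1: Try lambda = 0 (constraint inactive).
x_unc = -17/(2*6) = -1.4167
Check: 8*-1.4167 = -11.3336 < 15 -- violated!
Step 2: Constraint must be active: 8*x = 15
x* = 15/8 = 1.875
lambda = (2*6*1.875 + 17)/8 = 4.9375
Step 3: Compute optimal value.
f(x*) = 6*1.875^2 + 17*1.875 = 52.9688


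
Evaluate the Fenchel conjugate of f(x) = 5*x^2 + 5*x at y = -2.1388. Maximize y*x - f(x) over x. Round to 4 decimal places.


f*(y) = sup_x {y*x - a*x^2 - b*x} = sup_x {(y-b)*x - a*x^2}
FOC: (y - b) - 2a*x = 0 => x* = (y - b)/(2a)
x* = (-2.1388 - 5)/(2*5) = -0.7139
f*(-2.1388) = (y-b)^2/(4a) = (-2.1388 - 5)^2/(4*5)
= 50.9625/20 = 2.5481


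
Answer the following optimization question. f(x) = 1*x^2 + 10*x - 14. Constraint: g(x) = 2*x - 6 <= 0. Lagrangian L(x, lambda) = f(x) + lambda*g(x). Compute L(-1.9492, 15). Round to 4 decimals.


Step 1: Evaluate f(x).
f(-1.9492) = 1*(-1.9492)^2 + 10*(-1.9492) - 14 = -29.6926
Step 2: Evaluate g(x).
g(-1.9492) = 2*-1.9492 - 6 = -9.8984
Step 3: Compute Lagrangian.
L = -29.6926 + 15*-9.8984 = -178.1686


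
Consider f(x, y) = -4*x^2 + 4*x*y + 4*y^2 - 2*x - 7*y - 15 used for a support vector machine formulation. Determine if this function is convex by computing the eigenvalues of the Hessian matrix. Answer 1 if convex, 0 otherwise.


The Hessian of f(x,y) = -4*x^2 + 4*x*y + 4*y^2 - 2*x - 7*y - 15 is:
H = [[-8, 4], [4, 8]]
Trace = -8 + 8 = 0
Determinant = -8*8 - (4)^2 = -80
Discriminant = (0)^2 - 4*-80 = 320.0
Eigenvalues: lambda_1 = -8.9443, lambda_2 = 8.9443
The function is not convex.

0


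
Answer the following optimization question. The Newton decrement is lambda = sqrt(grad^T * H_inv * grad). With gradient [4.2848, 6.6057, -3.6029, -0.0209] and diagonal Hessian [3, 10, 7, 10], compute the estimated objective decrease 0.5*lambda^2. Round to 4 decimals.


Step 1: H is diagonal, so H^(-1) * g = [1.4283, 0.6606, -0.5147, -0.0021].
Step 2: g^T H^(-1) g = sum_i g_i^2 / H_ii
  = (4.2848)^2/3 + (6.6057)^2/10 + (-3.6029)^2/7 + (-0.0209)^2/10
  = 6.1198 + 4.3635 + 1.8544 + 0.0 = 12.3378
Step 3: Objective decrease = 0.5 * g^T H^(-1) g = 6.1689


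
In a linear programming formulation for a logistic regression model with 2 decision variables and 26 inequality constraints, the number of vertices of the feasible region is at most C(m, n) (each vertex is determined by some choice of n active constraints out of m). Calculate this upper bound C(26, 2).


Each vertex corresponds to some choice of n active constraints out of m, so the number of vertices is at most C(m, n) = m! / (n!(m-n)!).
m = 26, n = 2
Numerator: 26 * 25
Denominator: 2! = 2
C(26, 2) = 325


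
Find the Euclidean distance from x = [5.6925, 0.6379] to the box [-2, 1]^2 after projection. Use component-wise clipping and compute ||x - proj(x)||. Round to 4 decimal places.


Project each component onto [-2, 1].
clip(5.6925) = 1.0, clip(0.6379) = 0.6379
Projection = [1.0, 0.6379]
Squared diffs: [22.0196, 0.0]
Distance = sqrt(22.0196) = 4.6925


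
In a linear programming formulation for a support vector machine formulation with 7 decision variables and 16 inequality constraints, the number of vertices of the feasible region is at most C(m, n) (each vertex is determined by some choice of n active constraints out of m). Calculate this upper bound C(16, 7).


Each vertex corresponds to some choice of n active constraints out of m, so the number of vertices is at most C(m, n) = m! / (n!(m-n)!).
m = 16, n = 7
Numerator: 16 * 15 * 14 * 13 * 12 * 11 * 10
Denominator: 7! = 5040
C(16, 7) = 11440


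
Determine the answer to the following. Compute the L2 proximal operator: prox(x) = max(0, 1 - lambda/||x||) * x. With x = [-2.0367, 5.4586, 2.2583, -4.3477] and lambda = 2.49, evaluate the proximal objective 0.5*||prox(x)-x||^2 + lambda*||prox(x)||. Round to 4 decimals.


Step 1: Compute ||x||.
||x|| = 7.6123
Step 2: Compute scaling factor.
scale = max(0, 1 - 2.49/7.6123) = 0.6729
Step 3: prox(x) = [-1.3705, 3.6731, 1.5196, -2.9256]
||prox(x)|| = 5.1223
Step 4: Proximal objective.
0.5*||prox-x||^2 = 3.1001
lambda*||prox|| = 12.7545
Total = 15.8545


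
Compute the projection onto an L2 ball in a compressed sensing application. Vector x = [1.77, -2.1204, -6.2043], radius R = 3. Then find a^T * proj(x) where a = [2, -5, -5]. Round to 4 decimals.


Step 1: Compute ||x|| (intermediates to 6 decimals).
||x|| = sqrt(1.77^2 + (-2.1204)^2 + (-6.2043)^2) = 6.791343
Step 2: Project.
Since ||x|| > R, scale = R/||x|| = 3/6.791343 = 0.441739, proj(x) = scale * x
proj(x) = [0.781878, -0.936663, -2.740681]
Step 3: Dot product.
a^T * proj(x) = 2*0.781878 - 5*(-0.936663) - 5*(-2.740681) = 19.9505


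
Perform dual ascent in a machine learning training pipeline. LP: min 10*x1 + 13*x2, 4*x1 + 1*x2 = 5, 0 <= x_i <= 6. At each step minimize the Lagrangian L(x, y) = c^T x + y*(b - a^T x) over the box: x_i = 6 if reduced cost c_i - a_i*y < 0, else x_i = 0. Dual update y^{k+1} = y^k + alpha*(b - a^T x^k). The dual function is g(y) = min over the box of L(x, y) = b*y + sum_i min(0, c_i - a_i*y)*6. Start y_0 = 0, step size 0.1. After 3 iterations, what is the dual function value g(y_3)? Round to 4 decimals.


Dual ascent for LP: min 10*x1 + 13*x2, 4*x1 + 1*x2 = 5, 0 <= x_i <= 6
Step 1: y^k = 0.0, reduced costs: (10.0, 13.0)
  x^k = (0.0, 0.0), subgradient = b - a^T x = 5.0
  y^{k+1} = 0.0 + 0.1*5.0 = 0.5
Step 2: y^k = 0.5, reduced costs: (8.0, 12.5)
  x^k = (0.0, 0.0), subgradient = b - a^T x = 5.0
  y^{k+1} = 0.5 + 0.1*5.0 = 1.0
Step 3: y^k = 1.0, reduced costs: (6.0, 12.0)
  x^k = (0.0, 0.0), subgradient = b - a^T x = 5.0
  y^{k+1} = 1.0 + 0.1*5.0 = 1.5
Dual objective at y_3 = 1.5: reduced costs (4.0, 11.5), box minimizer x = (0.0, 0.0)
g(y_3) = b*y + (c1 - a1*y)*x1 + (c2 - a2*y)*x2 = 5*1.5 + 4.0*0.0 + 11.5*0.0 = 7.5 + 0.0 + 0.0 = 7.5


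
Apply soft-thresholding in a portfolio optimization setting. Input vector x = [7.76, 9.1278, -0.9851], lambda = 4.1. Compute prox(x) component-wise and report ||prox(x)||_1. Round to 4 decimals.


Soft-thresholding with lambda = 4.1:
prox(7.76) = sign(7.76)*max(|7.76| - 4.1, 0) = 3.66
prox(9.1278) = sign(9.1278)*max(|9.1278| - 4.1, 0) = 5.0278
prox(-0.9851) = sign(-0.9851)*max(|-0.9851| - 4.1, 0) = 0.0
prox(x) = [3.66, 5.0278, 0.0]
||prox(x)||_1 = 3.66 + 5.0278 + 0.0 = 8.6878


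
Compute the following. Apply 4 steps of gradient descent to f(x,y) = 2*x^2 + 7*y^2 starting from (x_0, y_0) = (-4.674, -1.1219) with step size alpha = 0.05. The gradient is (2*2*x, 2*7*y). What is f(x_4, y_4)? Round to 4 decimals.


Gradient descent on f(x,y) = 2*x^2 + 7*y^2.
Starting point: (-4.674, -1.1219), alpha = 0.05
Step 1: grad_x = 2*2*-4.674 = -18.696, grad_y = 2*7*-1.1219 = -15.7066
  x_1 = -4.674 - 0.05*-18.696 = -3.7392
  y_1 = -1.1219 - 0.05*-15.7066 = -0.3366
Step 2: grad_x = 2*2*-3.7392 = -14.9568, grad_y = 2*7*-0.3366 = -4.712
  x_2 = -3.7392 - 0.05*-14.9568 = -2.9914
  y_2 = -0.3366 - 0.05*-4.712 = -0.101
Step 3: grad_x = 2*2*-2.9914 = -11.9654, grad_y = 2*7*-0.101 = -1.4136
  x_3 = -2.9914 - 0.05*-11.9654 = -2.3931
  y_3 = -0.101 - 0.05*-1.4136 = -0.0303
Step 4: grad_x = 2*2*-2.3931 = -9.5724, grad_y = 2*7*-0.0303 = -0.4241
  x_4 = -2.3931 - 0.05*-9.5724 = -1.9145
  y_4 = -0.0303 - 0.05*-0.4241 = -0.0091
f(-1.9145, -0.0091) = 2*(-1.9145)^2 + 7*(-0.0091)^2 = 7.331


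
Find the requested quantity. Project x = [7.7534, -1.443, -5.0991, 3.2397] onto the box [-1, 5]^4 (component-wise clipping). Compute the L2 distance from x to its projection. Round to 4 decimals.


Project each component onto [-1, 5].
clip(7.7534) = 5.0, clip(-1.443) = -1.0, clip(-5.0991) = -1.0, clip(3.2397) = 3.2397
Projection = [5.0, -1.0, -1.0, 3.2397]
Squared diffs: [7.5812, 0.1962, 16.8026, 0.0]
Distance = sqrt(24.58) = 4.9578


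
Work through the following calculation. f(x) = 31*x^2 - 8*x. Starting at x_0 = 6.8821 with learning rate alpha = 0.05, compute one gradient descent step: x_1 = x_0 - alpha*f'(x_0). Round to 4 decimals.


We compute the gradient at x_0 and apply the update.
f'(x) = 62*x - 8
f'(6.8821) = 62*6.8821 - 8 = 418.6902
x_1 = 6.8821 - 0.05*418.6902 = -14.0524


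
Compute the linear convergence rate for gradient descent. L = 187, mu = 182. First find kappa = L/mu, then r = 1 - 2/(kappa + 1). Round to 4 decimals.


Step 1: Compute the condition number.
kappa = L/mu = 187/182 = 1.0275
Step 2: Compute the convergence rate.
r = 1 - 2/(kappa + 1) = 1 - 2*mu/(L + mu) = (L - mu)/(L + mu) = 5/369 = 0.0136


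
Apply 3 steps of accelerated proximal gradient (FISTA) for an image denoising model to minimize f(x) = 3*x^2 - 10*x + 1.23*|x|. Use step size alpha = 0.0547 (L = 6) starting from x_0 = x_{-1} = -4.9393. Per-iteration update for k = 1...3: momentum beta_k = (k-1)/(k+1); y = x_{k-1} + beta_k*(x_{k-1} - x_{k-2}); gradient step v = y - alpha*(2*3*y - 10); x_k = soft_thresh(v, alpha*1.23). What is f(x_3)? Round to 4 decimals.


FISTA on f(x) = 3*x^2 - 10*x + 1.23*|x|
L = 6, alpha = 0.0547
Iteration 1: beta = 0.0, y = -4.9393 + 0.0*(-4.9393 + 4.9393) = -4.9393
  grad(y) = -39.6358, v = y - alpha*grad = -2.7712
  prox(v) = soft_thresh(-2.7712, 0.0673) = -2.7039
Iteration 2: beta = 0.3333, y = -2.7039 + 0.3333*(-2.7039 + 4.9393) = -1.9588
  grad(y) = -21.7529, v = y - alpha*grad = -0.7689
  prox(v) = soft_thresh(-0.7689, 0.0673) = -0.7017
Iteration 3: beta = 0.5, y = -0.7017 + 0.5*(-0.7017 + 2.7039) = 0.2995
  grad(y) = -8.2031, v = y - alpha*grad = 0.7482
  prox(v) = soft_thresh(0.7482, 0.0673) = 0.6809
f(x_3) = 3*0.6809^2 - 10*0.6809 + 1.23*|0.6809| = -4.5807


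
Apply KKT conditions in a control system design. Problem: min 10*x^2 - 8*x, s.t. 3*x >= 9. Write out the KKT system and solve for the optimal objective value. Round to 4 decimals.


Step 1: Try lambda = 0 (constraint inactive).
x_unc = 8/(2*10) = 0.4
Check: 3*0.4 = 1.2 < 9 -- violated!
Step 2: Constraint must be active: 3*x = 9
x* = 9/3 = 3.0
lambda = (2*10*3.0 - 8)/3 = 17.3333
Step 3: Compute optimal value.
f(x*) = 10*3.0^2 - 8*3.0 = 66.0


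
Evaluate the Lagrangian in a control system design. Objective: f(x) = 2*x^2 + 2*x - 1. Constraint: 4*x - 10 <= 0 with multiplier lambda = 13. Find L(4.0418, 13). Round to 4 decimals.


Step 1: Evaluate f(x).
f(4.0418) = 2*4.0418^2 + 2*4.0418 - 1 = 39.7559
Step 2: Evaluate g(x).
g(4.0418) = 4*4.0418 - 10 = 6.1672
Step 3: Compute Lagrangian.
L = 39.7559 + 13*6.1672 = 119.9295


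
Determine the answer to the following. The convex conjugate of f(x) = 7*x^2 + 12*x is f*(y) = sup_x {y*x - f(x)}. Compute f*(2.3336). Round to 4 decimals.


f*(y) = sup_x {y*x - a*x^2 - b*x} = sup_x {(y-b)*x - a*x^2}
FOC: (y - b) - 2a*x = 0 => x* = (y - b)/(2a)
x* = (2.3336 - 12)/(2*7) = -0.6905
f*(2.3336) = (y-b)^2/(4a) = (2.3336 - 12)^2/(4*7)
= 93.4393/28 = 3.3371


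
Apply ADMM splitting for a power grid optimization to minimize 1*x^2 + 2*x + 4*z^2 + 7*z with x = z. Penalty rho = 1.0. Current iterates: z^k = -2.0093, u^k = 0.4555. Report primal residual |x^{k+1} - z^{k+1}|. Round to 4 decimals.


ADMM iteration with rho = 1.0, z^k = -2.0093, u^k = 0.4555
Step 1: x-update.
Minimize 1*x^2 + 2*x + (1.0/2)*(x + 2.0093 + 0.4555)^2
FOC: (2*1 + 1.0)*x = -2 + 1.0*(-2.0093 - 0.4555)
x^{k+1} = -1.4883
Step 2: z-update.
Minimize 4*z^2 + 7*z + (1.0/2)*(-1.4883 - z + 0.4555)^2
FOC: (2*4 + 1.0)*z = -7 + 1.0*(-1.4883 + 0.4555)
z^{k+1} = -0.8925
Step 3: u-update.
u^{k+1} = 0.4555 - 1.4883 + 0.8925 = -0.1402
Step 4: Primal residual = |-1.4883 + 0.8925| = 0.5957


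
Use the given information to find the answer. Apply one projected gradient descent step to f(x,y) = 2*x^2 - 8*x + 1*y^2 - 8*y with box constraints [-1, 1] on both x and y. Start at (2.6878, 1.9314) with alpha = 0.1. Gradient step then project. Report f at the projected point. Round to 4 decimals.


Step 1: Compute gradient at (2.6878, 1.9314).
grad_x = 2*2*2.6878 - 8 = 2.7512
grad_y = 2*1*1.9314 - 8 = -4.1372
Step 2: Gradient step.
x_raw = 2.6878 - 0.1*2.7512 = 2.4127
y_raw = 1.9314 - 0.1*-4.1372 = 2.3451
Step 3: Project onto [-1, 1].
x_proj = clip(2.4127) = 1.0
y_proj = clip(2.3451) = 1.0
Step 4: Evaluate f.
f(1.0, 1.0) = -13.0


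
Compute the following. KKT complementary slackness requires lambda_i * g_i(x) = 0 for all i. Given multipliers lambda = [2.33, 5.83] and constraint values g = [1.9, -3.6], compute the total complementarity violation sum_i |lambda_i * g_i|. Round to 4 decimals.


KKT complementary slackness check:
lambda_1 * g_1 = 2.33 * 1.9 = 4.427
lambda_2 * g_2 = 5.83 * -3.6 = -20.988
Total violation = 4.427 + 20.988 = 25.415


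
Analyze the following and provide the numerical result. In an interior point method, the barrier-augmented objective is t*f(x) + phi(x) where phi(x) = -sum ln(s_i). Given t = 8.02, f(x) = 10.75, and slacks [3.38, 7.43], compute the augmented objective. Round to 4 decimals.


Step 1: Compute log-barrier.
ln values: [1.2179, 2.0055]
phi = -(1.2179 + 2.0055) = -3.2234
Step 2: Compute augmented objective.
t*f(x) = 8.02*10.75 = 86.215
Total = 86.215 - 3.2234 = 82.9916


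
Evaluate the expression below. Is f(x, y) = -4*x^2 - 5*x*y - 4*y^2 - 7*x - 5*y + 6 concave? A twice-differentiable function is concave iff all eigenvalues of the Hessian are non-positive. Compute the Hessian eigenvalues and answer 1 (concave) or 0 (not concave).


The Hessian of f(x,y) = -4*x^2 - 5*x*y - 4*y^2 - 7*x - 5*y + 6 is:
H = [[-8, -5], [-5, -8]]
Trace = -8 - 8 = -16
Determinant = -8*-8 - (-5)^2 = 39
Discriminant = (-16)^2 - 4*39 = 100.0
Eigenvalues: lambda_1 = -13.0, lambda_2 = -3.0
The function is concave.

1


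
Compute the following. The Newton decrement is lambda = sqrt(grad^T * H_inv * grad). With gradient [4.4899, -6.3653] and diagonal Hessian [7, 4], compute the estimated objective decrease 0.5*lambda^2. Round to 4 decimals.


Step 1: H is diagonal, so H^(-1) * g = [0.6414, -1.5913].
Step 2: g^T H^(-1) g = sum_i g_i^2 / H_ii
  = (4.4899)^2/7 + (-6.3653)^2/4
  = 2.8799 + 10.1293 = 13.0091
Step 3: Objective decrease = 0.5 * g^T H^(-1) g = 6.5046


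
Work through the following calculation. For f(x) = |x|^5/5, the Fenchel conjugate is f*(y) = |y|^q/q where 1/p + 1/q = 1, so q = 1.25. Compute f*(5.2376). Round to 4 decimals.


The conjugate exponent q satisfies 1/p + 1/q = 1.
p = 5, so q = 5/(5 - 1) = 1.25
|y|^q = 5.2376^1.25 = 7.9235
f*(5.2376) = 7.9235 / 1.25 = 6.3388


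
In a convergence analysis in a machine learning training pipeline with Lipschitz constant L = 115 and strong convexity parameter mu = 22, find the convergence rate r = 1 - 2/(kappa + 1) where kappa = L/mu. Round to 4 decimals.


Step 1: Compute the condition number.
kappa = L/mu = 115/22 = 5.2273
Step 2: Compute the convergence rate.
r = 1 - 2/(kappa + 1) = 1 - 2*mu/(L + mu) = (L - mu)/(L + mu) = 93/137 = 0.6788


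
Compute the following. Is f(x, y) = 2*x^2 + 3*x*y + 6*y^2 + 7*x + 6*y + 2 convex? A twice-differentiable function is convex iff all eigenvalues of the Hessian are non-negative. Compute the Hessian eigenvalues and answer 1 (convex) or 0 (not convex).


The Hessian of f(x,y) = 2*x^2 + 3*x*y + 6*y^2 + 7*x + 6*y + 2 is:
H = [[4, 3], [3, 12]]
Trace = 4 + 12 = 16
Determinant = 4*12 - (3)^2 = 39
Discriminant = (16)^2 - 4*39 = 100.0
Eigenvalues: lambda_1 = 3.0, lambda_2 = 13.0
The function is convex.

1


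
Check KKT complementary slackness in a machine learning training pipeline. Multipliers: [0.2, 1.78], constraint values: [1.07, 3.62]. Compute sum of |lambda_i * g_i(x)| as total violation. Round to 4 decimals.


KKT complementary slackness check:
lambda_1 * g_1 = 0.2 * 1.07 = 0.214
lambda_2 * g_2 = 1.78 * 3.62 = 6.4436
Total violation = 0.214 + 6.4436 = 6.6576


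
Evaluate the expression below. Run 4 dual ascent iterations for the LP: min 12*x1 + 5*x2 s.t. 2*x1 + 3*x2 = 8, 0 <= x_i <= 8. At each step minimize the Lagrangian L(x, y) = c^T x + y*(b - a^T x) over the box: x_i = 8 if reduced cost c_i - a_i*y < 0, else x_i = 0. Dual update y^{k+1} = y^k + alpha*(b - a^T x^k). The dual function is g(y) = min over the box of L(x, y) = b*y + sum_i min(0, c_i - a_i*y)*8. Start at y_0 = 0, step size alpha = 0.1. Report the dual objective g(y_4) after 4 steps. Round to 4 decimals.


Dual ascent for LP: min 12*x1 + 5*x2, 2*x1 + 3*x2 = 8, 0 <= x_i <= 8
Step 1: y^k = 0.0, reduced costs: (12.0, 5.0)
  x^k = (0.0, 0.0), subgradient = b - a^T x = 8.0
  y^{k+1} = 0.0 + 0.1*8.0 = 0.8
Step 2: y^k = 0.8, reduced costs: (10.4, 2.6)
  x^k = (0.0, 0.0), subgradient = b - a^T x = 8.0
  y^{k+1} = 0.8 + 0.1*8.0 = 1.6
Step 3: y^k = 1.6, reduced costs: (8.8, 0.2)
  x^k = (0.0, 0.0), subgradient = b - a^T x = 8.0
  y^{k+1} = 1.6 + 0.1*8.0 = 2.4
Step 4: y^k = 2.4, reduced costs: (7.2, -2.2)
  x^k = (0.0, 8.0), subgradient = b - a^T x = -16.0
  y^{k+1} = 2.4 + 0.1*-16.0 = 0.8
Dual objective at y_4 = 0.8: reduced costs (10.4, 2.6), box minimizer x = (0.0, 0.0)
g(y_4) = b*y + (c1 - a1*y)*x1 + (c2 - a2*y)*x2 = 8*0.8 + 10.4*0.0 + 2.6*0.0 = 6.4 + 0.0 + 0.0 = 6.4


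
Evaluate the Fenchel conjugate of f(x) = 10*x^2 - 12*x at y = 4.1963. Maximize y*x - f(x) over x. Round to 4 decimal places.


f*(y) = sup_x {y*x - a*x^2 - b*x} = sup_x {(y-b)*x - a*x^2}
FOC: (y - b) - 2a*x = 0 => x* = (y - b)/(2a)
x* = (4.1963 + 12)/(2*10) = 0.8098
f*(4.1963) = (y-b)^2/(4a) = (4.1963 + 12)^2/(4*10)
= 262.3201/40 = 6.558


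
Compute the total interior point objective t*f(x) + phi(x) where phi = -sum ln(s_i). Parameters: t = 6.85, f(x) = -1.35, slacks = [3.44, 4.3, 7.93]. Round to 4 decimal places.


Step 1: Compute log-barrier.
ln values: [1.2355, 1.4586, 2.0707]
phi = -(1.2355 + 1.4586 + 2.0707) = -4.7647
Step 2: Compute augmented objective.
t*f(x) = 6.85*-1.35 = -9.2475
Total = -9.2475 - 4.7647 = -14.0122


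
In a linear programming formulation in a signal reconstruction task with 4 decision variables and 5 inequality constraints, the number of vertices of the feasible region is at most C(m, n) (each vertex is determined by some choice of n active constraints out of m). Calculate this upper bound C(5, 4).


Each vertex corresponds to some choice of n active constraints out of m, so the number of vertices is at most C(m, n) = m! / (n!(m-n)!).
m = 5, n = 4
Numerator: 5 * 4 * 3 * 2
Denominator: 4! = 24
C(5, 4) = 5


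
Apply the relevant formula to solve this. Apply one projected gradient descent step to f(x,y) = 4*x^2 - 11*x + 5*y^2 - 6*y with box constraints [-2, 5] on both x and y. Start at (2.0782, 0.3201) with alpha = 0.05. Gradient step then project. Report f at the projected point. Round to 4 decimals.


Step 1: Compute gradient at (2.0782, 0.3201).
grad_x = 2*4*2.0782 - 11 = 5.6256
grad_y = 2*5*0.3201 - 6 = -2.799
Step 2: Gradient step.
x_raw = 2.0782 - 0.05*5.6256 = 1.7969
y_raw = 0.3201 - 0.05*-2.799 = 0.4601
Step 3: Project onto [-2, 5].
x_proj = clip(1.7969) = 1.7969
y_proj = clip(0.4601) = 0.4601
Step 4: Evaluate f.
f(1.7969, 0.4601) = -8.5525


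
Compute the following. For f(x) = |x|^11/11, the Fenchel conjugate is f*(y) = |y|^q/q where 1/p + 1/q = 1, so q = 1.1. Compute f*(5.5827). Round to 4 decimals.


The conjugate exponent q satisfies 1/p + 1/q = 1.
p = 11, so q = 11/(11 - 1) = 1.1
|y|^q = 5.5827^1.1 = 6.6302
f*(5.5827) = 6.6302 / 1.1 = 6.0275


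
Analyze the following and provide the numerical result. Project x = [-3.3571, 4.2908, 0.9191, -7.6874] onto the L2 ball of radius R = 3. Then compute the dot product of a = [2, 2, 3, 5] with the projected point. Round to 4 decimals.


Step 1: Compute ||x|| (intermediates to 6 decimals).
||x|| = sqrt((-3.3571)^2 + 4.2908^2 + 0.9191^2 + (-7.6874)^2) = 9.466887
Step 2: Project.
Since ||x|| > R, scale = R/||x|| = 3/9.466887 = 0.316894, proj(x) = scale * x
proj(x) = [-1.063845, 1.359729, 0.291257, -2.436091]
Step 3: Dot product.
a^T * proj(x) = 2*(-1.063845) + 2*1.359729 + 3*0.291257 + 5*(-2.436091) = -10.7149


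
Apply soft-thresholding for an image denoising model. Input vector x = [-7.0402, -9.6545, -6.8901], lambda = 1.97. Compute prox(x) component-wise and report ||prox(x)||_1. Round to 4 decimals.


Soft-thresholding with lambda = 1.97:
prox(-7.0402) = sign(-7.0402)*max(|-7.0402| - 1.97, 0) = -5.0702
prox(-9.6545) = sign(-9.6545)*max(|-9.6545| - 1.97, 0) = -7.6845
prox(-6.8901) = sign(-6.8901)*max(|-6.8901| - 1.97, 0) = -4.9201
prox(x) = [-5.0702, -7.6845, -4.9201]
||prox(x)||_1 = 5.0702 + 7.6845 + 4.9201 = 17.6748


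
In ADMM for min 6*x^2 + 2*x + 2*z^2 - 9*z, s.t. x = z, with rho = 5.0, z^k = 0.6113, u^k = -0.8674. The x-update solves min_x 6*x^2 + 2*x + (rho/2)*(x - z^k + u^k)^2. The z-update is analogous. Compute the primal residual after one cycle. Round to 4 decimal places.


ADMM iteration with rho = 5.0, z^k = 0.6113, u^k = -0.8674
Step 1: x-update.
Minimize 6*x^2 + 2*x + (5.0/2)*(x - 0.6113 - 0.8674)^2
FOC: (2*6 + 5.0)*x = -2 + 5.0*(0.6113 + 0.8674)
x^{k+1} = 0.3173
Step 2: z-update.
Minimize 2*z^2 - 9*z + (5.0/2)*(0.3173 - z - 0.8674)^2
FOC: (2*2 + 5.0)*z = 9 + 5.0*(0.3173 - 0.8674)
z^{k+1} = 0.6944
Step 3: u-update.
u^{k+1} = -0.8674 + 0.3173 - 0.6944 = -1.2445
Step 4: Primal residual = |0.3173 - 0.6944| = 0.3771


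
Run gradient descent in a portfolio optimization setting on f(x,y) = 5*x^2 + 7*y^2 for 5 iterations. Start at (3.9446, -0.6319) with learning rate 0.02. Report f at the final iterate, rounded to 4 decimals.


Gradient descent on f(x,y) = 5*x^2 + 7*y^2.
Starting point: (3.9446, -0.6319), alpha = 0.02
Step 1: grad_x = 2*5*3.9446 = 39.446, grad_y = 2*7*-0.6319 = -8.8466
  x_1 = 3.9446 - 0.02*39.446 = 3.1557
  y_1 = -0.6319 - 0.02*-8.8466 = -0.455
Step 2: grad_x = 2*5*3.1557 = 31.5568, grad_y = 2*7*-0.455 = -6.3696
  x_2 = 3.1557 - 0.02*31.5568 = 2.5245
  y_2 = -0.455 - 0.02*-6.3696 = -0.3276
Step 3: grad_x = 2*5*2.5245 = 25.2454, grad_y = 2*7*-0.3276 = -4.5861
  x_3 = 2.5245 - 0.02*25.2454 = 2.0196
  y_3 = -0.3276 - 0.02*-4.5861 = -0.2359
Step 4: grad_x = 2*5*2.0196 = 20.1964, grad_y = 2*7*-0.2359 = -3.302
  x_4 = 2.0196 - 0.02*20.1964 = 1.6157
  y_4 = -0.2359 - 0.02*-3.302 = -0.1698
Step 5: grad_x = 2*5*1.6157 = 16.1571, grad_y = 2*7*-0.1698 = -2.3774
  x_5 = 1.6157 - 0.02*16.1571 = 1.2926
  y_5 = -0.1698 - 0.02*-2.3774 = -0.1223
f(1.2926, -0.1223) = 5*1.2926^2 + 7*(-0.1223)^2 = 8.4583


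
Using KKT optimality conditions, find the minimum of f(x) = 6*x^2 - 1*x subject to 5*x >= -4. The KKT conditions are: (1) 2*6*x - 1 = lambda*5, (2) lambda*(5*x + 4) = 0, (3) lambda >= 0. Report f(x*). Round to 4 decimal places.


Step 1: Try lambda = 0 (constraint inactive).
Stationarity: 2*6*x - 1 = 0
x* = 1/(2*6) = 1/12 = 0.0833 (rounded; the exact value 1/12 is used below)
Check constraint: 5*0.0833 = 0.4165 >= -4 -- satisfied.
Step 2: Compute optimal value.
f(x*) = 6*(1/12)^2 - 1*(1/12) = -0.0417


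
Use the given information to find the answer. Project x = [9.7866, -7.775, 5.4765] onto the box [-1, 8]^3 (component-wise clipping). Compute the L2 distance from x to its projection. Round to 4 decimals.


Project each component onto [-1, 8].
clip(9.7866) = 8.0, clip(-7.775) = -1.0, clip(5.4765) = 5.4765
Projection = [8.0, -1.0, 5.4765]
Squared diffs: [3.1919, 45.9006, 0.0]
Distance = sqrt(49.0925) = 7.0066


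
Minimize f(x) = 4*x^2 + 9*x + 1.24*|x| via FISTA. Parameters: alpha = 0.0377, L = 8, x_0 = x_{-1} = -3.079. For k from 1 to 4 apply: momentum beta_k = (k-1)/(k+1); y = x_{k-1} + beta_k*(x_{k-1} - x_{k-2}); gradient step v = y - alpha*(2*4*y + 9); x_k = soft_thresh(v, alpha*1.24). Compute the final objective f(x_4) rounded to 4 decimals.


FISTA on f(x) = 4*x^2 + 9*x + 1.24*|x|
L = 8, alpha = 0.0377
Iteration 1: beta = 0.0, y = -3.079 + 0.0*(-3.079 + 3.079) = -3.079
  grad(y) = -15.632, v = y - alpha*grad = -2.4897
  prox(v) = soft_thresh(-2.4897, 0.0467) = -2.4429
Iteration 2: beta = 0.3333, y = -2.4429 + 0.3333*(-2.4429 + 3.079) = -2.2309
  grad(y) = -8.8472, v = y - alpha*grad = -1.8974
  prox(v) = soft_thresh(-1.8974, 0.0467) = -1.8506
Iteration 3: beta = 0.5, y = -1.8506 + 0.5*(-1.8506 + 2.4429) = -1.5545
  grad(y) = -3.4357, v = y - alpha*grad = -1.4249
  prox(v) = soft_thresh(-1.4249, 0.0467) = -1.3782
Iteration 4: beta = 0.6, y = -1.3782 + 0.6*(-1.3782 + 1.8506) = -1.0947
  grad(y) = 0.2422, v = y - alpha*grad = -1.1039
  prox(v) = soft_thresh(-1.1039, 0.0467) = -1.0571
f(x_4) = 4*(-1.0571)^2 + 9*(-1.0571) + 1.24*|-1.0571| = -3.7332


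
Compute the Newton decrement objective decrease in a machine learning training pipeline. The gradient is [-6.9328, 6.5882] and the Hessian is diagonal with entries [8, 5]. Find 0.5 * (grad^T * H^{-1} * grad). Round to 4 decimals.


Step 1: H is diagonal, so H^(-1) * g = [-0.8666, 1.3176].
Step 2: g^T H^(-1) g = sum_i g_i^2 / H_ii
  = (-6.9328)^2/8 + (6.5882)^2/5
  = 6.008 + 8.6809 = 14.6888
Step 3: Objective decrease = 0.5 * g^T H^(-1) g = 7.3444


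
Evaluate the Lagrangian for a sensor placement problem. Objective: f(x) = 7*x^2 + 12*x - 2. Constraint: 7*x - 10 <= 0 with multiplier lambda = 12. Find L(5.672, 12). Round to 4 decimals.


Step 1: Evaluate f(x).
f(5.672) = 7*5.672^2 + 12*5.672 - 2 = 291.2651
Step 2: Evaluate g(x).
g(5.672) = 7*5.672 - 10 = 29.704
Step 3: Compute Lagrangian.
L = 291.2651 + 12*29.704 = 647.7131


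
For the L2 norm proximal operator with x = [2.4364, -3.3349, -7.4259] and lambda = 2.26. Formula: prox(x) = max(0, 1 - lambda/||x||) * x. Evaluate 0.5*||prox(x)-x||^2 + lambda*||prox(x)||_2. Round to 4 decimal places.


Step 1: Compute ||x||.
||x|| = 8.4972
Step 2: Compute scaling factor.
scale = max(0, 1 - 2.26/8.4972) = 0.734
Step 3: prox(x) = [1.7884, -2.4479, -5.4508]
||prox(x)|| = 6.2372
Step 4: Proximal objective.
0.5*||prox-x||^2 = 2.5538
lambda*||prox|| = 14.0961
Total = 16.6498


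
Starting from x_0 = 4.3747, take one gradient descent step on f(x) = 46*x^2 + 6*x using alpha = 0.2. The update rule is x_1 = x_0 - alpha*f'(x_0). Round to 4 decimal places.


We compute the gradient at x_0 and apply the update.
f'(x) = 92*x + 6
f'(4.3747) = 92*4.3747 + 6 = 408.4724
x_1 = 4.3747 - 0.2*408.4724 = -77.3198


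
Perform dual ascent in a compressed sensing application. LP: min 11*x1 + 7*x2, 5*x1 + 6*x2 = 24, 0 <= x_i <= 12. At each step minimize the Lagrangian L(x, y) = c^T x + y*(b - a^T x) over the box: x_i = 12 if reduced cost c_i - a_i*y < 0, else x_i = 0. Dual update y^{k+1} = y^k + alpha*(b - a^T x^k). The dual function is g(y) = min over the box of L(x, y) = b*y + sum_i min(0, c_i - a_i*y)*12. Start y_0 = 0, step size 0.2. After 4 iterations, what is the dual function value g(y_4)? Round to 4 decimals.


Dual ascent for LP: min 11*x1 + 7*x2, 5*x1 + 6*x2 = 24, 0 <= x_i <= 12
Step 1: y^k = 0.0, reduced costs: (11.0, 7.0)
  x^k = (0.0, 0.0), subgradient = b - a^T x = 24.0
  y^{k+1} = 0.0 + 0.2*24.0 = 4.8
Step 2: y^k = 4.8, reduced costs: (-13.0, -21.8)
  x^k = (12.0, 12.0), subgradient = b - a^T x = -108.0
  y^{k+1} = 4.8 + 0.2*-108.0 = -16.8
Step 3: y^k = -16.8, reduced costs: (95.0, 107.8)
  x^k = (0.0, 0.0), subgradient = b - a^T x = 24.0
  y^{k+1} = -16.8 + 0.2*24.0 = -12.0
Step 4: y^k = -12.0, reduced costs: (71.0, 79.0)
  x^k = (0.0, 0.0), subgradient = b - a^T x = 24.0
  y^{k+1} = -12.0 + 0.2*24.0 = -7.2
Dual objective at y_4 = -7.2: reduced costs (47.0, 50.2), box minimizer x = (0.0, 0.0)
g(y_4) = b*y + (c1 - a1*y)*x1 + (c2 - a2*y)*x2 = 24*(-7.2) + 47.0*0.0 + 50.2*0.0 = -172.8 + 0.0 + 0.0 = -172.8


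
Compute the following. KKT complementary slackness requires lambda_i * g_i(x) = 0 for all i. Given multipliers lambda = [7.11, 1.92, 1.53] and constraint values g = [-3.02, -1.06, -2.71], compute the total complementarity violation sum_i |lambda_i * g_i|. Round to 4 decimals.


KKT complementary slackness check:
lambda_1 * g_1 = 7.11 * -3.02 = -21.4722
lambda_2 * g_2 = 1.92 * -1.06 = -2.0352
lambda_3 * g_3 = 1.53 * -2.71 = -4.1463
Total violation = 21.4722 + 2.0352 + 4.1463 = 27.6537


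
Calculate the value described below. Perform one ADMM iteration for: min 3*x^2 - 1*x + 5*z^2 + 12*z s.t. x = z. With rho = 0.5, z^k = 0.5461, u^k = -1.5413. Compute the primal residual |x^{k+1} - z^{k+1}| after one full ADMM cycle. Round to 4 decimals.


ADMM iteration with rho = 0.5, z^k = 0.5461, u^k = -1.5413
Step 1: x-update.
Minimize 3*x^2 - 1*x + (0.5/2)*(x - 0.5461 - 1.5413)^2
FOC: (2*3 + 0.5)*x = 1 + 0.5*(0.5461 + 1.5413)
x^{k+1} = 0.3144
Step 2: z-update.
Minimize 5*z^2 + 12*z + (0.5/2)*(0.3144 - z - 1.5413)^2
FOC: (2*5 + 0.5)*z = -12 + 0.5*(0.3144 - 1.5413)
z^{k+1} = -1.2013
Step 3: u-update.
u^{k+1} = -1.5413 + 0.3144 + 1.2013 = -0.0256
Step 4: Primal residual = |0.3144 + 1.2013| = 1.5157


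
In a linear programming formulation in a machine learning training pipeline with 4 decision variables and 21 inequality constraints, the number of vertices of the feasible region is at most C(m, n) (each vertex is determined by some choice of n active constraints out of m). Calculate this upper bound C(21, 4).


Each vertex corresponds to some choice of n active constraints out of m, so the number of vertices is at most C(m, n) = m! / (n!(m-n)!).
m = 21, n = 4
Numerator: 21 * 20 * 19 * 18
Denominator: 4! = 24
C(21, 4) = 5985


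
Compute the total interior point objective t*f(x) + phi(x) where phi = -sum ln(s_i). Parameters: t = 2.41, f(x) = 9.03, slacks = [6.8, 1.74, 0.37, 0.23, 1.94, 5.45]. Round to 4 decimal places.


Step 1: Compute log-barrier.
ln values: [1.9169, 0.5539, -0.9943, -1.4697, 0.6627, 1.6956]
phi = -(1.9169 + 0.5539 - 0.9943 - 1.4697 + 0.6627 + 1.6956) = -2.3652
Step 2: Compute augmented objective.
t*f(x) = 2.41*9.03 = 21.7623
Total = 21.7623 - 2.3652 = 19.3971


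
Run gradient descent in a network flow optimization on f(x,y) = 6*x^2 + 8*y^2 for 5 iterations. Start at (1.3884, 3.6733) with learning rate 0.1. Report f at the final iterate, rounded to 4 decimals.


Gradient descent on f(x,y) = 6*x^2 + 8*y^2.
Starting point: (1.3884, 3.6733), alpha = 0.1
Step 1: grad_x = 2*6*1.3884 = 16.6608, grad_y = 2*8*3.6733 = 58.7728
  x_1 = 1.3884 - 0.1*16.6608 = -0.2777
  y_1 = 3.6733 - 0.1*58.7728 = -2.204
Step 2: grad_x = 2*6*-0.2777 = -3.3322, grad_y = 2*8*-2.204 = -35.2637
  x_2 = -0.2777 - 0.1*-3.3322 = 0.0555
  y_2 = -2.204 - 0.1*-35.2637 = 1.3224
Step 3: grad_x = 2*6*0.0555 = 0.6664, grad_y = 2*8*1.3224 = 21.1582
  x_3 = 0.0555 - 0.1*0.6664 = -0.0111
  y_3 = 1.3224 - 0.1*21.1582 = -0.7934
Step 4: grad_x = 2*6*-0.0111 = -0.1333, grad_y = 2*8*-0.7934 = -12.6949
  x_4 = -0.0111 - 0.1*-0.1333 = 0.0022
  y_4 = -0.7934 - 0.1*-12.6949 = 0.4761
Step 5: grad_x = 2*6*0.0022 = 0.0267, grad_y = 2*8*0.4761 = 7.617
  x_5 = 0.0022 - 0.1*0.0267 = -0.0004
  y_5 = 0.4761 - 0.1*7.617 = -0.2856
f(-0.0004, -0.2856) = 6*(-0.0004)^2 + 8*(-0.2856)^2 = 0.6527


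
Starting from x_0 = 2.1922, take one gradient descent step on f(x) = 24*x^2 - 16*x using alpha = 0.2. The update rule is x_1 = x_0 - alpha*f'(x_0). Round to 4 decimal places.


We compute the gradient at x_0 and apply the update.
f'(x) = 48*x - 16
f'(2.1922) = 48*2.1922 - 16 = 89.2256
x_1 = 2.1922 - 0.2*89.2256 = -15.6529


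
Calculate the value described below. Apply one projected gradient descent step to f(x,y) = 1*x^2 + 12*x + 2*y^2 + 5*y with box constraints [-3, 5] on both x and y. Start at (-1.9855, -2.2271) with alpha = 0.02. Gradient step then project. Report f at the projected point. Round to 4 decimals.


Step 1: Compute gradient at (-1.9855, -2.2271).
grad_x = 2*1*-1.9855 + 12 = 8.029
grad_y = 2*2*-2.2271 + 5 = -3.9084
Step 2: Gradient step.
x_raw = -1.9855 - 0.02*8.029 = -2.1461
y_raw = -2.2271 - 0.02*-3.9084 = -2.1489
Step 3: Project onto [-3, 5].
x_proj = clip(-2.1461) = -2.1461
y_proj = clip(-2.1489) = -2.1489
Step 4: Evaluate f.
f(-2.1461, -2.1489) = -22.6561
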